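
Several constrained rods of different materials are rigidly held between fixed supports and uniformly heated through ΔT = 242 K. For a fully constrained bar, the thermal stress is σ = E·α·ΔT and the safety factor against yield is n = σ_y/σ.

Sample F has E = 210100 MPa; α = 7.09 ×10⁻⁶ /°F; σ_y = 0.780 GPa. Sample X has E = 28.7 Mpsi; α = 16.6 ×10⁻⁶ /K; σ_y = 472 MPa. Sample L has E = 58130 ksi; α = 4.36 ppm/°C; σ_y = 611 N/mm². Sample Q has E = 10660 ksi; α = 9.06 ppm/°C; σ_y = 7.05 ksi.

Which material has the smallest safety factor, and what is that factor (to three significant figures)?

sample Q, n = 0.302

Per material, after unit conversion:
  sample F: E = 210.1, α = 12.8, σ_y = 780.0 → σ = 649 MPa, n = 1.20
  sample X: E = 197.9, α = 16.6, σ_y = 472.0 → σ = 795 MPa, n = 0.594
  sample L: E = 400.8, α = 4.36, σ_y = 611.0 → σ = 423 MPa, n = 1.44
  sample Q: E = 73.50, α = 9.06, σ_y = 48.61 → σ = 161 MPa, n = 0.302
Sample Q has the lowest safety factor, n = 0.302.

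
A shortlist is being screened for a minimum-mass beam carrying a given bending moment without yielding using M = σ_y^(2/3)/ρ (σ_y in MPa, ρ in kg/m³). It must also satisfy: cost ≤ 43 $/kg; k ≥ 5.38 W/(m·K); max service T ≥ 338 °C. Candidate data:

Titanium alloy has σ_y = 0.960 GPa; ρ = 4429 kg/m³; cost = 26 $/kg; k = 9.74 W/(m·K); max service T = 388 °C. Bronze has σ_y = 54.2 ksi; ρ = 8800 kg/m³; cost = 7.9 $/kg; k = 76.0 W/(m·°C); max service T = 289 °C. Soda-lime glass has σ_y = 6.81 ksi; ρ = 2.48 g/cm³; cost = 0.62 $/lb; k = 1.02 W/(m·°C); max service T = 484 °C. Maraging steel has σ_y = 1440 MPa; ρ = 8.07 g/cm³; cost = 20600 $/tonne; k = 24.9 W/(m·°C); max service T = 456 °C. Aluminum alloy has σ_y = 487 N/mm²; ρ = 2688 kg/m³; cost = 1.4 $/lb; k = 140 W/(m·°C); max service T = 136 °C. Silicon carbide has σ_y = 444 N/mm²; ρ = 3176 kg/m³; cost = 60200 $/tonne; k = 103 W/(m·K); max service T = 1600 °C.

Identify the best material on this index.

Screen on constraints: cost ≤ 43 $/kg; k ≥ 5.38 W/(m·K); max service T ≥ 338 °C. Survivors: titanium alloy, maraging steel.
Normalizing units and computing the index:
  titanium alloy: σ_y = 960.0 MPa, ρ = 4429 kg/m³
  maraging steel: σ_y = 1440 MPa, ρ = 8070 kg/m³
  titanium alloy: M = 22.0×10⁻³
  maraging steel: M = 15.8×10⁻³
Titanium alloy ranks first.

titanium alloy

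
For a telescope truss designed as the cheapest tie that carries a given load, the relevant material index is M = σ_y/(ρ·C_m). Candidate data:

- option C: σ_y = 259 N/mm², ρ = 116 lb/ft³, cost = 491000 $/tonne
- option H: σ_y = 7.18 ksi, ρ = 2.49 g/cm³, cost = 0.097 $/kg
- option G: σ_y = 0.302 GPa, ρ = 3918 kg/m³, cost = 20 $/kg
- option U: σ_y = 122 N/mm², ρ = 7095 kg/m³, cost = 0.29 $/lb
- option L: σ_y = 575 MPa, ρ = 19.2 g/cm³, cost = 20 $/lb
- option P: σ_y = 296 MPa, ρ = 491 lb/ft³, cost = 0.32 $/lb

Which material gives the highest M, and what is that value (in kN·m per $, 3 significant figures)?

option H, M = 205 kN·m per $

After converting to SI:
  option C: σ_y = 259.0 MPa, ρ = 1858 kg/m³, cost = 491.0 $/kg
  option H: σ_y = 49.50 MPa, ρ = 2490 kg/m³, cost = 0.09700 $/kg
  option G: σ_y = 302.0 MPa, ρ = 3918 kg/m³, cost = 20.00 $/kg
  option U: σ_y = 122.0 MPa, ρ = 7095 kg/m³, cost = 0.6393 $/kg
  option L: σ_y = 575.0 MPa, ρ = 19200 kg/m³, cost = 44.09 $/kg
  option P: σ_y = 296.0 MPa, ρ = 7865 kg/m³, cost = 0.7055 $/kg
  option H: M = 205 kN·m per $
  option P: M = 53.3 kN·m per $
  option U: M = 26.9 kN·m per $
  option G: M = 3.85 kN·m per $
  option L: M = 0.679 kN·m per $
  option C: M = 0.284 kN·m per $
The maximum is for option H.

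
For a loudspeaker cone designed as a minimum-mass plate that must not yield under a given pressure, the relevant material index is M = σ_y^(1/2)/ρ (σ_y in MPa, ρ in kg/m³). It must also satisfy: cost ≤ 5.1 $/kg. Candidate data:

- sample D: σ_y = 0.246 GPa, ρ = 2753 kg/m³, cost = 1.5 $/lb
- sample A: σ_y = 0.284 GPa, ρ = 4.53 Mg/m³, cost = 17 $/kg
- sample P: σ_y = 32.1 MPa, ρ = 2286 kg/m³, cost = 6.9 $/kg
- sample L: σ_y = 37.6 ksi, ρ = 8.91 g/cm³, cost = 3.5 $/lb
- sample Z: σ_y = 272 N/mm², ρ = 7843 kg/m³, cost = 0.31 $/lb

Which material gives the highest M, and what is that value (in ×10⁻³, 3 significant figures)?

sample D, M = 5.70×10⁻³

Screen on constraints: cost ≤ 5.1 $/kg. Survivors: sample D, sample Z.
In SI units:
  sample D: σ_y = 246.0 MPa, ρ = 2753 kg/m³
  sample Z: σ_y = 272.0 MPa, ρ = 7843 kg/m³
  sample D: M = 5.70×10⁻³
  sample Z: M = 2.10×10⁻³
Sample D ranks first.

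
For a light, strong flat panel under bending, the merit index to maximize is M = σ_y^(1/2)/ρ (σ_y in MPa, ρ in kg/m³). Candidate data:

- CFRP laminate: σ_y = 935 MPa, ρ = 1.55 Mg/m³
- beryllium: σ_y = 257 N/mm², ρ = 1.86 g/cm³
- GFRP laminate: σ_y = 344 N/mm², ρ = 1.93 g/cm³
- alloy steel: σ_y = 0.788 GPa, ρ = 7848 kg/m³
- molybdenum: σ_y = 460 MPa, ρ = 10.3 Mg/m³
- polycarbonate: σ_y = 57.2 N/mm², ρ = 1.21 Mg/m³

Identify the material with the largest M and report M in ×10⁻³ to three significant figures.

Convert each candidate to consistent units, then evaluate M:
  CFRP laminate: σ_y = 935.0 MPa, ρ = 1550 kg/m³
  beryllium: σ_y = 257.0 MPa, ρ = 1860 kg/m³
  GFRP laminate: σ_y = 344.0 MPa, ρ = 1930 kg/m³
  alloy steel: σ_y = 788.0 MPa, ρ = 7848 kg/m³
  molybdenum: σ_y = 460.0 MPa, ρ = 10300 kg/m³
  polycarbonate: σ_y = 57.20 MPa, ρ = 1210 kg/m³
  CFRP laminate: M = 19.7×10⁻³
  GFRP laminate: M = 9.61×10⁻³
  beryllium: M = 8.62×10⁻³
  polycarbonate: M = 6.25×10⁻³
  alloy steel: M = 3.58×10⁻³
  molybdenum: M = 2.08×10⁻³
The maximum is for CFRP laminate.

CFRP laminate, M = 19.7×10⁻³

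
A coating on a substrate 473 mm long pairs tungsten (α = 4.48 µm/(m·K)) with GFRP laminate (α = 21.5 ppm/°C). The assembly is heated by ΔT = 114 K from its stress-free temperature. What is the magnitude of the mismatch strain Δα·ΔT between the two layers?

1.94×10⁻³

Δα = |4.48 − 21.5|×10⁻⁶/K = 17.0×10⁻⁶/K.
Mismatch strain = Δα·ΔT = 17.0×10⁻⁶ × 114.0 = 1.94×10⁻³.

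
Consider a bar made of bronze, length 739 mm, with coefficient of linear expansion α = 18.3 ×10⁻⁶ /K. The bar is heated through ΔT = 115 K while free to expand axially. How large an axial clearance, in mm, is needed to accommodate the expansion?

ΔL = α·L₀·ΔT = 18.3×10⁻⁶ × 739 mm × 115.0 K = 1.56 mm.

1.56 mm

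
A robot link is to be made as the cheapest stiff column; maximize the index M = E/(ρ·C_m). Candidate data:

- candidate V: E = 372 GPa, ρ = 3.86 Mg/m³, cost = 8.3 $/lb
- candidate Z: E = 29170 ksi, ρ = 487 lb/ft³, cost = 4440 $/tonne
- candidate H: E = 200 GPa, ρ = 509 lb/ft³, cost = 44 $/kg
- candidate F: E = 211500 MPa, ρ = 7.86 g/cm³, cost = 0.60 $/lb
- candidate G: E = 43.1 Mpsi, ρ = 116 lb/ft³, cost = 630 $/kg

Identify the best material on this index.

Convert each candidate to consistent units, then evaluate M:
  candidate V: E = 372.0 GPa, ρ = 3860 kg/m³, cost = 18.30 $/kg
  candidate Z: E = 201.1 GPa, ρ = 7801 kg/m³, cost = 4.440 $/kg
  candidate H: E = 200.0 GPa, ρ = 8153 kg/m³, cost = 44.00 $/kg
  candidate F: E = 211.5 GPa, ρ = 7860 kg/m³, cost = 1.323 $/kg
  candidate G: E = 297.2 GPa, ρ = 1858 kg/m³, cost = 630.0 $/kg
  candidate F: M = 20.3 MN·m per $
  candidate Z: M = 5.81 MN·m per $
  candidate V: M = 5.27 MN·m per $
  candidate H: M = 0.557 MN·m per $
  candidate G: M = 0.254 MN·m per $
Candidate F ranks first.

candidate F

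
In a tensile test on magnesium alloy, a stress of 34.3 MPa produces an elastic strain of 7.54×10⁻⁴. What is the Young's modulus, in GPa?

45.5 GPa

E = σ/ε = 34.3 MPa / 7.54×10⁻⁴ = 45490 MPa = 45.5 GPa.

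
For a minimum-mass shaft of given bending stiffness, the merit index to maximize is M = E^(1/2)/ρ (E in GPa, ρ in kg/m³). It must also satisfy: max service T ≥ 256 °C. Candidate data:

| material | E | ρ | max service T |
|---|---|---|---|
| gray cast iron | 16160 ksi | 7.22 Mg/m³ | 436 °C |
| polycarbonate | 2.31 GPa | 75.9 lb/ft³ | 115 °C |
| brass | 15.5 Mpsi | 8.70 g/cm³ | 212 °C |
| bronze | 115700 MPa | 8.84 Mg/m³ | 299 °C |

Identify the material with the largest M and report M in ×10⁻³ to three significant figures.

Screen on constraints: max service T ≥ 256 °C. Survivors: gray cast iron, bronze.
Normalizing units and computing the index:
  gray cast iron: E = 111.4 GPa, ρ = 7220 kg/m³
  bronze: E = 115.7 GPa, ρ = 8840 kg/m³
  gray cast iron: M = 1.46×10⁻³
  bronze: M = 1.22×10⁻³
Gray cast iron has the largest M.

gray cast iron, M = 1.46×10⁻³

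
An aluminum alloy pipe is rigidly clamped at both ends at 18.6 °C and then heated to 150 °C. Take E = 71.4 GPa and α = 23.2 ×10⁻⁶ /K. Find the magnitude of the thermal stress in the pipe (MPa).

218 MPa

ΔT = 131.4 K. Constrained thermal stress σ = E·α·ΔT = 71.40×10³ MPa × 23.2×10⁻⁶ × 131.4 = 218 MPa (compressive).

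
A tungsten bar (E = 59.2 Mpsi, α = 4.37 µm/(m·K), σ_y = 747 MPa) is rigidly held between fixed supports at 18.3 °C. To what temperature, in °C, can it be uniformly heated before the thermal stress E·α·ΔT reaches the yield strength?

E = 59.2 Mpsi = 408.2 GPa.
E·α·ΔT = 747.0 MPa ⇒ ΔT = 747.0 / (408.2×10³ × 4.37×10⁻⁶) = 418.8 K.
T = 18.3 + 418.8 = 437.1 °C.

437 °C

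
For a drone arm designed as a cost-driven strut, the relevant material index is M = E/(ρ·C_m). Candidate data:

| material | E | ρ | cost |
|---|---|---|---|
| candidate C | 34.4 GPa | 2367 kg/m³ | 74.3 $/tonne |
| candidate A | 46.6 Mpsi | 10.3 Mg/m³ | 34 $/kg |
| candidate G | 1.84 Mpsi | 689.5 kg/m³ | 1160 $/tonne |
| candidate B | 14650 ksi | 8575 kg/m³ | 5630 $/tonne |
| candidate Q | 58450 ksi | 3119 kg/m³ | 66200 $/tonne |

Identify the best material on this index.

candidate C

Putting every candidate on a common basis:
  candidate C: E = 34.40 GPa, ρ = 2367 kg/m³, cost = 0.07430 $/kg
  candidate A: E = 321.3 GPa, ρ = 10300 kg/m³, cost = 34.00 $/kg
  candidate G: E = 12.69 GPa, ρ = 689.5 kg/m³, cost = 1.160 $/kg
  candidate B: E = 101.0 GPa, ρ = 8575 kg/m³, cost = 5.630 $/kg
  candidate Q: E = 403.0 GPa, ρ = 3119 kg/m³, cost = 66.20 $/kg
  candidate C: M = 196 MN·m per $
  candidate G: M = 15.9 MN·m per $
  candidate B: M = 2.09 MN·m per $
  candidate Q: M = 1.95 MN·m per $
  candidate A: M = 0.917 MN·m per $
Candidate C ranks first.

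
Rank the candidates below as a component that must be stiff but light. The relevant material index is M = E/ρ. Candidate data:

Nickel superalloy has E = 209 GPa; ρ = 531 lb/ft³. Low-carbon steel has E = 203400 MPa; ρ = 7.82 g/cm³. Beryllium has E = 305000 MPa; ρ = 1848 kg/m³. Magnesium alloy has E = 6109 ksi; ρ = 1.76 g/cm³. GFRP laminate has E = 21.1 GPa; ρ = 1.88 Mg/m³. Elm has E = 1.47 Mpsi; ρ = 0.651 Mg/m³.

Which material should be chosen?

Putting every candidate on a common basis:
  nickel superalloy: E = 209.0 GPa, ρ = 8506 kg/m³
  low-carbon steel: E = 203.4 GPa, ρ = 7820 kg/m³
  beryllium: E = 305.0 GPa, ρ = 1848 kg/m³
  magnesium alloy: E = 42.12 GPa, ρ = 1760 kg/m³
  GFRP laminate: E = 21.10 GPa, ρ = 1880 kg/m³
  elm: E = 10.14 GPa, ρ = 651.0 kg/m³
  beryllium: M = 165 MN·m/kg
  low-carbon steel: M = 26.0 MN·m/kg
  nickel superalloy: M = 24.6 MN·m/kg
  magnesium alloy: M = 23.9 MN·m/kg
  elm: M = 15.6 MN·m/kg
  GFRP laminate: M = 11.2 MN·m/kg
Beryllium has the largest M.

beryllium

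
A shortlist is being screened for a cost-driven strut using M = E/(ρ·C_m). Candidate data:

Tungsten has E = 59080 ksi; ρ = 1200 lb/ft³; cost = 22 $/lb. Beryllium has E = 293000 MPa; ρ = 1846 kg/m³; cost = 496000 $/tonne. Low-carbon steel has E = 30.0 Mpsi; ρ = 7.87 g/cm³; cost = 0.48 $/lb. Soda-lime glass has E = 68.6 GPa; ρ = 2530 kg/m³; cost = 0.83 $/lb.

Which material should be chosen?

low-carbon steel

Convert each candidate to consistent units, then evaluate M:
  tungsten: E = 407.3 GPa, ρ = 19220 kg/m³, cost = 48.50 $/kg
  beryllium: E = 293.0 GPa, ρ = 1846 kg/m³, cost = 496.0 $/kg
  low-carbon steel: E = 206.8 GPa, ρ = 7870 kg/m³, cost = 1.058 $/kg
  soda-lime glass: E = 68.60 GPa, ρ = 2530 kg/m³, cost = 1.830 $/kg
  low-carbon steel: M = 24.8 MN·m per $
  soda-lime glass: M = 14.8 MN·m per $
  tungsten: M = 0.437 MN·m per $
  beryllium: M = 0.320 MN·m per $
Low-carbon steel has the largest M.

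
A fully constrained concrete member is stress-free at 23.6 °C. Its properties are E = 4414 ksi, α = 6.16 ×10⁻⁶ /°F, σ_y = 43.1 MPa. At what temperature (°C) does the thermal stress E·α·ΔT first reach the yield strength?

151 °C

E = 4414 ksi = 30.43 GPa.
α = 6.16×10⁻⁶/°F × 9/5 = 11.1×10⁻⁶/K.
E·α·ΔT = 43.10 MPa ⇒ ΔT = 43.10 / (30.43×10³ × 11.1×10⁻⁶) = 127.7 K.
T = 23.6 + 127.7 = 151.3 °C.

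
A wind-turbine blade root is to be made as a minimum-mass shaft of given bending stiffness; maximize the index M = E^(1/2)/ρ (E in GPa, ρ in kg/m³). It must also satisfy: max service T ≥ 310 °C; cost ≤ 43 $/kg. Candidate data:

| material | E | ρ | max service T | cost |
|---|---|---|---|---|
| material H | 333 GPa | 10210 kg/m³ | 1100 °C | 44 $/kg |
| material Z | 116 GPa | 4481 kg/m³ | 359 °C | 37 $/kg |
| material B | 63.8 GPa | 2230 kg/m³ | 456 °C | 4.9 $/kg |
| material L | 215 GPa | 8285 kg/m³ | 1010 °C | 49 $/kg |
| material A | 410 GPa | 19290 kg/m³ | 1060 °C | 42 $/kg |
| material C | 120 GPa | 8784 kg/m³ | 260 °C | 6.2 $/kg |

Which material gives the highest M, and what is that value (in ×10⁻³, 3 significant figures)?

material B, M = 3.58×10⁻³

Screen on constraints: max service T ≥ 310 °C; cost ≤ 43 $/kg. Survivors: material Z, material B, material A.
Evaluate M for each candidate:
  material B: M = 3.58×10⁻³
  material Z: M = 2.40×10⁻³
  material A: M = 1.05×10⁻³
Material B has the largest M.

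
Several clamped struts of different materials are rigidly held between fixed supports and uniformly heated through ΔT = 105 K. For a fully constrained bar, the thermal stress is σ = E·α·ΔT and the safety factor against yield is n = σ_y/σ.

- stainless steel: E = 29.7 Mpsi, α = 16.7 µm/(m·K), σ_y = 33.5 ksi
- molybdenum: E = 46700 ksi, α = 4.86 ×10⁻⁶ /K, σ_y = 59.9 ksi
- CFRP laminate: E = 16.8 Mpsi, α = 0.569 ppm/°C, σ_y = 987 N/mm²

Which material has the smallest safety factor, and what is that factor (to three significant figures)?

stainless steel, n = 0.643

In consistent units (E in GPa, α in ×10⁻⁶/K, σ_y in MPa):
  stainless steel: E = 204.8, α = 16.7, σ_y = 231.0 → σ = 359 MPa, n = 0.643
  molybdenum: E = 322.0, α = 4.86, σ_y = 413.0 → σ = 164 MPa, n = 2.51
  CFRP laminate: E = 115.8, α = 0.569, σ_y = 987.0 → σ = 6.92 MPa, n = 143
The minimum is stainless steel at n = 0.643.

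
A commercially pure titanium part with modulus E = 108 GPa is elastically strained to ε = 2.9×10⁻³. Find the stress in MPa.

313 MPa

σ = E·ε = 108000 MPa × 2.9×10⁻³ = 313 MPa.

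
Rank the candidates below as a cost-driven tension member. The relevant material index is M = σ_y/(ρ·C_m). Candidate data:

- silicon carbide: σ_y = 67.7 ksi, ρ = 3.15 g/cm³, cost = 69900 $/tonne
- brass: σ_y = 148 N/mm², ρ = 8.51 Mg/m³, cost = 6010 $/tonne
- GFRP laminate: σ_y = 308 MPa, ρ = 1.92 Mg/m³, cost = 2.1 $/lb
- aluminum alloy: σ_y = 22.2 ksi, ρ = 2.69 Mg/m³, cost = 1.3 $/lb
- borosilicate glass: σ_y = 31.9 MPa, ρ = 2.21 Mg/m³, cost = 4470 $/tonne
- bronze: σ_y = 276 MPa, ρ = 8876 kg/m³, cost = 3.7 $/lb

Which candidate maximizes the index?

Convert each candidate to consistent units, then evaluate M:
  silicon carbide: σ_y = 466.8 MPa, ρ = 3150 kg/m³, cost = 69.90 $/kg
  brass: σ_y = 148.0 MPa, ρ = 8510 kg/m³, cost = 6.010 $/kg
  GFRP laminate: σ_y = 308.0 MPa, ρ = 1920 kg/m³, cost = 4.630 $/kg
  aluminum alloy: σ_y = 153.1 MPa, ρ = 2690 kg/m³, cost = 2.866 $/kg
  borosilicate glass: σ_y = 31.90 MPa, ρ = 2210 kg/m³, cost = 4.470 $/kg
  bronze: σ_y = 276.0 MPa, ρ = 8876 kg/m³, cost = 8.157 $/kg
  GFRP laminate: M = 34.6 kN·m per $
  aluminum alloy: M = 19.9 kN·m per $
  bronze: M = 3.81 kN·m per $
  borosilicate glass: M = 3.23 kN·m per $
  brass: M = 2.89 kN·m per $
  silicon carbide: M = 2.12 kN·m per $
Highest index: GFRP laminate.

GFRP laminate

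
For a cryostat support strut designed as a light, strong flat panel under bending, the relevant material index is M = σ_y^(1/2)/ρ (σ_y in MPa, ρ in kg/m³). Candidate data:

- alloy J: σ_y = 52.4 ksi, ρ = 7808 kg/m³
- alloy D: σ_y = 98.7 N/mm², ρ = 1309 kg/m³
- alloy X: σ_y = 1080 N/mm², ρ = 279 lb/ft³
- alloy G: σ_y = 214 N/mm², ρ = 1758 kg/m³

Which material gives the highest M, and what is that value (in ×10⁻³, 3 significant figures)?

Putting every candidate on a common basis:
  alloy J: σ_y = 361.3 MPa, ρ = 7808 kg/m³
  alloy D: σ_y = 98.70 MPa, ρ = 1309 kg/m³
  alloy X: σ_y = 1080 MPa, ρ = 4469 kg/m³
  alloy G: σ_y = 214.0 MPa, ρ = 1758 kg/m³
  alloy G: M = 8.32×10⁻³
  alloy D: M = 7.59×10⁻³
  alloy X: M = 7.35×10⁻³
  alloy J: M = 2.43×10⁻³
Alloy G ranks first.

alloy G, M = 8.32×10⁻³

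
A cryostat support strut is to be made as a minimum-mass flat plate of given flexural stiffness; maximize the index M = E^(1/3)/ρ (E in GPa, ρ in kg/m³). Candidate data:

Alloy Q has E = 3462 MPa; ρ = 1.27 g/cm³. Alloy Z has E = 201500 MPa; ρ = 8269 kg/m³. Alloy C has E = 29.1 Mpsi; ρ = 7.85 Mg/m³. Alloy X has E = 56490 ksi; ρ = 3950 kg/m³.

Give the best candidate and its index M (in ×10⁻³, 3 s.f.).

alloy X, M = 1.85×10⁻³

Putting every candidate on a common basis:
  alloy Q: E = 3.462 GPa, ρ = 1270 kg/m³
  alloy Z: E = 201.5 GPa, ρ = 8269 kg/m³
  alloy C: E = 200.6 GPa, ρ = 7850 kg/m³
  alloy X: E = 389.5 GPa, ρ = 3950 kg/m³
  alloy X: M = 1.85×10⁻³
  alloy Q: M = 1.19×10⁻³
  alloy C: M = 0.746×10⁻³
  alloy Z: M = 0.709×10⁻³
The maximum is for alloy X.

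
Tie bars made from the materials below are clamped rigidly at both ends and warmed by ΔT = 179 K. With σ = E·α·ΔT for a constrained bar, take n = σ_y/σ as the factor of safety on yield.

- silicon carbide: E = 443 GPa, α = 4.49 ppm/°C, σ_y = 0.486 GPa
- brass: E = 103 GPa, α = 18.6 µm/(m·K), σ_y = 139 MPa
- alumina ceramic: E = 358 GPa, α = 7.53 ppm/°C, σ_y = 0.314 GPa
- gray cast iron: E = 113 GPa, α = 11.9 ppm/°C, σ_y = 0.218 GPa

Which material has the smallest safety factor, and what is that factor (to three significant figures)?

brass, n = 0.405

Converting E to GPa, α to ×10⁻⁶/K, σ_y to MPa, then σ and n for each:
  silicon carbide: E = 443.0, α = 4.49, σ_y = 486.0 → σ = 356 MPa, n = 1.37
  brass: E = 103.0, α = 18.6, σ_y = 139.0 → σ = 343 MPa, n = 0.405
  alumina ceramic: E = 358.0, α = 7.53, σ_y = 314.0 → σ = 483 MPa, n = 0.651
  gray cast iron: E = 113.0, α = 11.9, σ_y = 218.0 → σ = 241 MPa, n = 0.906
The minimum is brass at n = 0.405.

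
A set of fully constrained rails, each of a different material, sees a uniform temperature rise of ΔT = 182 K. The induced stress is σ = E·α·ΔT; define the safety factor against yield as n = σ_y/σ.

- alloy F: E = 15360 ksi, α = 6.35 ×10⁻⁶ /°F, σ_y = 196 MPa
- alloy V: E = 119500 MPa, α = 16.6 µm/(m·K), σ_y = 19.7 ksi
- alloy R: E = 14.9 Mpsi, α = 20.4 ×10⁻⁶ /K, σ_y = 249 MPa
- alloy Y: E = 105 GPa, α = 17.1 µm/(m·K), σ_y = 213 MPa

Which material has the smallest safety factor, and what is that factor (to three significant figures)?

alloy V, n = 0.376

Per material, after unit conversion:
  alloy F: E = 105.9, α = 11.4, σ_y = 196.0 → σ = 220 MPa, n = 0.890
  alloy V: E = 119.5, α = 16.6, σ_y = 135.8 → σ = 361 MPa, n = 0.376
  alloy R: E = 102.7, α = 20.4, σ_y = 249.0 → σ = 381 MPa, n = 0.653
  alloy Y: E = 105.0, α = 17.1, σ_y = 213.0 → σ = 327 MPa, n = 0.652
Smallest n: alloy V with n = 0.376.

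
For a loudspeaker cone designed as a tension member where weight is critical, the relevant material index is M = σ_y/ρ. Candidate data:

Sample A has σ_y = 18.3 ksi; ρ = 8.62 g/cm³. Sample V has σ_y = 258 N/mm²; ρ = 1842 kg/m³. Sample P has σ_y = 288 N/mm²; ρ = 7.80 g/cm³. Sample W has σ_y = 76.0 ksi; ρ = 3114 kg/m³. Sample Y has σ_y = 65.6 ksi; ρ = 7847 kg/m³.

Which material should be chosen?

sample W

Normalizing units and computing the index:
  sample A: σ_y = 126.2 MPa, ρ = 8620 kg/m³
  sample V: σ_y = 258.0 MPa, ρ = 1842 kg/m³
  sample P: σ_y = 288.0 MPa, ρ = 7800 kg/m³
  sample W: σ_y = 524.0 MPa, ρ = 3114 kg/m³
  sample Y: σ_y = 452.3 MPa, ρ = 7847 kg/m³
  sample W: M = 168 kN·m/kg
  sample V: M = 140 kN·m/kg
  sample Y: M = 57.6 kN·m/kg
  sample P: M = 36.9 kN·m/kg
  sample A: M = 14.6 kN·m/kg
Sample W has the largest M.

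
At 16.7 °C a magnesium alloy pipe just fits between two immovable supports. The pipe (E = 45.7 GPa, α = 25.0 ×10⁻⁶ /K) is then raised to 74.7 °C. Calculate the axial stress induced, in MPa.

ΔT = 58.00 K. Constrained thermal stress σ = E·α·ΔT = 45.70×10³ MPa × 25.0×10⁻⁶ × 58.00 = 66.3 MPa (compressive).

66.3 MPa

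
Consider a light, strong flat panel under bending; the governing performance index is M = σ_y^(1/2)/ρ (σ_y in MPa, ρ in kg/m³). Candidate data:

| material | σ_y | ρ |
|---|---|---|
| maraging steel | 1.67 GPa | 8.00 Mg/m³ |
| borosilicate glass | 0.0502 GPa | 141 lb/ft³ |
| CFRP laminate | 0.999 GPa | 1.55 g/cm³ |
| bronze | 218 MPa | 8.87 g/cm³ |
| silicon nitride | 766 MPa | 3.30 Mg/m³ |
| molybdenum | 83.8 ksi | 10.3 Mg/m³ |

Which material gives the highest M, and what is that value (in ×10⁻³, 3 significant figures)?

CFRP laminate, M = 20.4×10⁻³

In SI units:
  maraging steel: σ_y = 1670 MPa, ρ = 8000 kg/m³
  borosilicate glass: σ_y = 50.20 MPa, ρ = 2259 kg/m³
  CFRP laminate: σ_y = 999.0 MPa, ρ = 1550 kg/m³
  bronze: σ_y = 218.0 MPa, ρ = 8870 kg/m³
  silicon nitride: σ_y = 766.0 MPa, ρ = 3300 kg/m³
  molybdenum: σ_y = 577.8 MPa, ρ = 10300 kg/m³
  CFRP laminate: M = 20.4×10⁻³
  silicon nitride: M = 8.39×10⁻³
  maraging steel: M = 5.11×10⁻³
  borosilicate glass: M = 3.14×10⁻³
  molybdenum: M = 2.33×10⁻³
  bronze: M = 1.66×10⁻³
CFRP laminate ranks first.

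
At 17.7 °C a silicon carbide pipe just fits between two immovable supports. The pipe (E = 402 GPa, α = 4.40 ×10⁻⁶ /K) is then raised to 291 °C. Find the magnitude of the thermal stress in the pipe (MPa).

ΔT = 273.3 K. Constrained thermal stress σ = E·α·ΔT = 402.0×10³ MPa × 4.40×10⁻⁶ × 273.3 = 483 MPa (compressive).

483 MPa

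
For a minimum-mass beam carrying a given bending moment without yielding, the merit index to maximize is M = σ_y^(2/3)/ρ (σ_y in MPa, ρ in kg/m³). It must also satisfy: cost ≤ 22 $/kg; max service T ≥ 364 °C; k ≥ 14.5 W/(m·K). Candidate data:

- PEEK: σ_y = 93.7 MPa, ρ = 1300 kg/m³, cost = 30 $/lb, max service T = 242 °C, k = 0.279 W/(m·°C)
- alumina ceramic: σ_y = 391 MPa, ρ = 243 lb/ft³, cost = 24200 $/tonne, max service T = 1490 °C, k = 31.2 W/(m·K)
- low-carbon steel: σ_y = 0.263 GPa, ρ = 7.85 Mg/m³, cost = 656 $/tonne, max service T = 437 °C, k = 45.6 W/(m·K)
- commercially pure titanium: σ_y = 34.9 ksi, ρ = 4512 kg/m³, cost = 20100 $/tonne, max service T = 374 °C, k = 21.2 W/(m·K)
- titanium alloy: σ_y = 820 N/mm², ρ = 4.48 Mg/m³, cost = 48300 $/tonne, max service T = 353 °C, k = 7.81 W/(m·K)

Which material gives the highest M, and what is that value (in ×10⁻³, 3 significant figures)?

commercially pure titanium, M = 8.57×10⁻³

Screen on constraints: cost ≤ 22 $/kg; max service T ≥ 364 °C; k ≥ 14.5 W/(m·K). Survivors: low-carbon steel, commercially pure titanium.
Normalizing units and computing the index:
  low-carbon steel: σ_y = 263.0 MPa, ρ = 7850 kg/m³
  commercially pure titanium: σ_y = 240.6 MPa, ρ = 4512 kg/m³
  commercially pure titanium: M = 8.57×10⁻³
  low-carbon steel: M = 5.23×10⁻³
Commercially pure titanium ranks first.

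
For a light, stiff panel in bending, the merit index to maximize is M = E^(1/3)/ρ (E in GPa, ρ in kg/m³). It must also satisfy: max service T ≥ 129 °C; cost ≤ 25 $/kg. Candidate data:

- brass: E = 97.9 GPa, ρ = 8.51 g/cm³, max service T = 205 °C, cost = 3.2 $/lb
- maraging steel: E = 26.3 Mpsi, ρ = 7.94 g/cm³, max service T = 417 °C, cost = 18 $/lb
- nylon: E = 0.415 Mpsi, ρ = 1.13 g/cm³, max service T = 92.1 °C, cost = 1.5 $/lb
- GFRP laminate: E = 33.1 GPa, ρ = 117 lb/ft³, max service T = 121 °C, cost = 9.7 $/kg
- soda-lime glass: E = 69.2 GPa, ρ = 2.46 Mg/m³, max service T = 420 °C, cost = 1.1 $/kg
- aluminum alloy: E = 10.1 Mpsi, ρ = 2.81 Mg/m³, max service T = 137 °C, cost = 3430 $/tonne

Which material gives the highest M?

soda-lime glass

Screen on constraints: max service T ≥ 129 °C; cost ≤ 25 $/kg. Survivors: brass, soda-lime glass, aluminum alloy.
After converting to SI:
  brass: E = 97.90 GPa, ρ = 8510 kg/m³
  soda-lime glass: E = 69.20 GPa, ρ = 2460 kg/m³
  aluminum alloy: E = 69.64 GPa, ρ = 2810 kg/m³
  soda-lime glass: M = 1.67×10⁻³
  aluminum alloy: M = 1.46×10⁻³
  brass: M = 0.542×10⁻³
The maximum is for soda-lime glass.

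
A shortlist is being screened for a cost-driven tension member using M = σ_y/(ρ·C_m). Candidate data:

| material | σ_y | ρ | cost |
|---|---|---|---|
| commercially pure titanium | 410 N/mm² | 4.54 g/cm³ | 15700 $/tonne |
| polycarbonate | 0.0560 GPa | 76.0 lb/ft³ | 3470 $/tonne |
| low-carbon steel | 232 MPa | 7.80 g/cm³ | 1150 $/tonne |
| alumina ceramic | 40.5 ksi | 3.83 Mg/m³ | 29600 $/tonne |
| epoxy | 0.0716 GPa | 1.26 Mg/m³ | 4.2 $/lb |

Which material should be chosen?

low-carbon steel

In SI units:
  commercially pure titanium: σ_y = 410.0 MPa, ρ = 4540 kg/m³, cost = 15.70 $/kg
  polycarbonate: σ_y = 56.00 MPa, ρ = 1217 kg/m³, cost = 3.470 $/kg
  low-carbon steel: σ_y = 232.0 MPa, ρ = 7800 kg/m³, cost = 1.150 $/kg
  alumina ceramic: σ_y = 279.2 MPa, ρ = 3830 kg/m³, cost = 29.60 $/kg
  epoxy: σ_y = 71.60 MPa, ρ = 1260 kg/m³, cost = 9.259 $/kg
  low-carbon steel: M = 25.9 kN·m per $
  polycarbonate: M = 13.3 kN·m per $
  epoxy: M = 6.14 kN·m per $
  commercially pure titanium: M = 5.75 kN·m per $
  alumina ceramic: M = 2.46 kN·m per $
Low-carbon steel ranks first.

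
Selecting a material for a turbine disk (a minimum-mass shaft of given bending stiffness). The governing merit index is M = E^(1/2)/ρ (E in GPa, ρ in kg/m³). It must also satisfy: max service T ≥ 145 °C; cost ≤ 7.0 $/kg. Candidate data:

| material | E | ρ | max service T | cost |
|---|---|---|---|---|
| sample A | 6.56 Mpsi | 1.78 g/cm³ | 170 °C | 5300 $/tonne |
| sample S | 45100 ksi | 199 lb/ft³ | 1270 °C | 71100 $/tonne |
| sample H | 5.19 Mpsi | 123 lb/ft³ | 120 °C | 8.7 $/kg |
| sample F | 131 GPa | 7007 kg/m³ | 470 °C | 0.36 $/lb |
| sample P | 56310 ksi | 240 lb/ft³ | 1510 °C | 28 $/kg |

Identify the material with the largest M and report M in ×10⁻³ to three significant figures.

sample A, M = 3.78×10⁻³

Screen on constraints: max service T ≥ 145 °C; cost ≤ 7.0 $/kg. Survivors: sample A, sample F.
In SI units:
  sample A: E = 45.23 GPa, ρ = 1780 kg/m³
  sample F: E = 131.0 GPa, ρ = 7007 kg/m³
  sample A: M = 3.78×10⁻³
  sample F: M = 1.63×10⁻³
Highest index: sample A.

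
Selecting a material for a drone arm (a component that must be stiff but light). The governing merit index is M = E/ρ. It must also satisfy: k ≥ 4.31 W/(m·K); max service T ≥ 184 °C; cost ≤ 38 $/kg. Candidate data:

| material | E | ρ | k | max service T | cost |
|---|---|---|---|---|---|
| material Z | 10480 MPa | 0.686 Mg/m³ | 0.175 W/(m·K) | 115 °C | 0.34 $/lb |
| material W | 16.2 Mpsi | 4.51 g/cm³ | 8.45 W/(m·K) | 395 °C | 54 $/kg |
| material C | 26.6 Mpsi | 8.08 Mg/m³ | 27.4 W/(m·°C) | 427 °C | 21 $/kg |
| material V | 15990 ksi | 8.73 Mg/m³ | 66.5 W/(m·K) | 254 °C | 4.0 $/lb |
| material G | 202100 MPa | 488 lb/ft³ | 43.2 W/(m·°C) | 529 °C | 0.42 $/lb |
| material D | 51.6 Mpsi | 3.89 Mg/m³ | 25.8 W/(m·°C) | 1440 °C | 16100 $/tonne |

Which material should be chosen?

material D

Screen on constraints: k ≥ 4.31 W/(m·K); max service T ≥ 184 °C; cost ≤ 38 $/kg. Survivors: material C, material V, material G, material D.
In SI units:
  material C: E = 183.4 GPa, ρ = 8080 kg/m³
  material V: E = 110.2 GPa, ρ = 8730 kg/m³
  material G: E = 202.1 GPa, ρ = 7817 kg/m³
  material D: E = 355.8 GPa, ρ = 3890 kg/m³
  material D: M = 91.5 MN·m/kg
  material G: M = 25.9 MN·m/kg
  material C: M = 22.7 MN·m/kg
  material V: M = 12.6 MN·m/kg
The maximum is for material D.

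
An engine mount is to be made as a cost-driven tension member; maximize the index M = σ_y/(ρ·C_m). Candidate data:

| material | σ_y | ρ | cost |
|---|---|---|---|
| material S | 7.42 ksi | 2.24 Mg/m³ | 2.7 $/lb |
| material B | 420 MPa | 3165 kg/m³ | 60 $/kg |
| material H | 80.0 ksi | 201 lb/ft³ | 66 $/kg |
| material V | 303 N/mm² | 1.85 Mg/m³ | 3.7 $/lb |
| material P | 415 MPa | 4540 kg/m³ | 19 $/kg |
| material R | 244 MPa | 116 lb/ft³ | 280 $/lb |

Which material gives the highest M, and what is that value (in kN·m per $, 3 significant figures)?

In SI units:
  material S: σ_y = 51.16 MPa, ρ = 2240 kg/m³, cost = 5.952 $/kg
  material B: σ_y = 420.0 MPa, ρ = 3165 kg/m³, cost = 60.00 $/kg
  material H: σ_y = 551.6 MPa, ρ = 3220 kg/m³, cost = 66.00 $/kg
  material V: σ_y = 303.0 MPa, ρ = 1850 kg/m³, cost = 8.157 $/kg
  material P: σ_y = 415.0 MPa, ρ = 4540 kg/m³, cost = 19.00 $/kg
  material R: σ_y = 244.0 MPa, ρ = 1858 kg/m³, cost = 617.3 $/kg
  material V: M = 20.1 kN·m per $
  material P: M = 4.81 kN·m per $
  material S: M = 3.84 kN·m per $
  material H: M = 2.60 kN·m per $
  material B: M = 2.21 kN·m per $
  material R: M = 0.213 kN·m per $
The maximum is for material V.

material V, M = 20.1 kN·m per $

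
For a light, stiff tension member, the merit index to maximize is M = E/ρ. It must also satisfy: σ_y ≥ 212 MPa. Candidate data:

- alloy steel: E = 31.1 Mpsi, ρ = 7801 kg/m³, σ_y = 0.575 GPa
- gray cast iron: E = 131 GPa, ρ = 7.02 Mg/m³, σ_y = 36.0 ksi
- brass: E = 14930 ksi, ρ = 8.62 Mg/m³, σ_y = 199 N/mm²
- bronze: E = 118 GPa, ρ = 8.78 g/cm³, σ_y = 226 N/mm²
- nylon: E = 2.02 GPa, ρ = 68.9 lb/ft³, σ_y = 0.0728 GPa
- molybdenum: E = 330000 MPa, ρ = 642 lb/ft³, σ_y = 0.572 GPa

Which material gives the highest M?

molybdenum

Screen on constraints: σ_y ≥ 212 MPa. Survivors: alloy steel, gray cast iron, bronze, molybdenum.
Normalizing units and computing the index:
  alloy steel: E = 214.4 GPa, ρ = 7801 kg/m³
  gray cast iron: E = 131.0 GPa, ρ = 7020 kg/m³
  bronze: E = 118.0 GPa, ρ = 8780 kg/m³
  molybdenum: E = 330.0 GPa, ρ = 10280 kg/m³
  molybdenum: M = 32.1 MN·m/kg
  alloy steel: M = 27.5 MN·m/kg
  gray cast iron: M = 18.7 MN·m/kg
  bronze: M = 13.4 MN·m/kg
Molybdenum has the largest M.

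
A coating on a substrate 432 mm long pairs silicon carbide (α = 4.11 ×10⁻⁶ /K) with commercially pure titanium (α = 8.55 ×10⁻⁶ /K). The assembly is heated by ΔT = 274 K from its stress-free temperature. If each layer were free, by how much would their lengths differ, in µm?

526 µm

Δα = |4.11 − 8.55|×10⁻⁶/K = 4.44×10⁻⁶/K.
ΔL_mismatch = Δα·L·ΔT = 4.44×10⁻⁶ × 432.0 mm × 274.0 K = 526 µm.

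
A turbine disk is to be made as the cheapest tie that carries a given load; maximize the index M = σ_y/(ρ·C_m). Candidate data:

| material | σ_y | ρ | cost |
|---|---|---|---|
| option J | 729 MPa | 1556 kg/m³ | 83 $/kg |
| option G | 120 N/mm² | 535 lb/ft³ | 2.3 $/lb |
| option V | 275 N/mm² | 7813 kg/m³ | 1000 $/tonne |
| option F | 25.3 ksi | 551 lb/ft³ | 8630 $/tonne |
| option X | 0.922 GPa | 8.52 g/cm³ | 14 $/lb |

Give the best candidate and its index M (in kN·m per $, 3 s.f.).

option V, M = 35.2 kN·m per $

In SI units:
  option J: σ_y = 729.0 MPa, ρ = 1556 kg/m³, cost = 83.00 $/kg
  option G: σ_y = 120.0 MPa, ρ = 8570 kg/m³, cost = 5.071 $/kg
  option V: σ_y = 275.0 MPa, ρ = 7813 kg/m³, cost = 1.000 $/kg
  option F: σ_y = 174.4 MPa, ρ = 8826 kg/m³, cost = 8.630 $/kg
  option X: σ_y = 922.0 MPa, ρ = 8520 kg/m³, cost = 30.86 $/kg
  option V: M = 35.2 kN·m per $
  option J: M = 5.64 kN·m per $
  option X: M = 3.51 kN·m per $
  option G: M = 2.76 kN·m per $
  option F: M = 2.29 kN·m per $
Option V ranks first.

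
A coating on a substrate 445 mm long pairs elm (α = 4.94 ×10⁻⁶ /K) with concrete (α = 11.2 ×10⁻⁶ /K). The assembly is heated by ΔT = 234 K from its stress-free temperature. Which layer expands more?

α(elm) = 4.94×10⁻⁶/K vs α(concrete) = 11.2×10⁻⁶/K.
Higher α expands more for the same ΔT: concrete.

concrete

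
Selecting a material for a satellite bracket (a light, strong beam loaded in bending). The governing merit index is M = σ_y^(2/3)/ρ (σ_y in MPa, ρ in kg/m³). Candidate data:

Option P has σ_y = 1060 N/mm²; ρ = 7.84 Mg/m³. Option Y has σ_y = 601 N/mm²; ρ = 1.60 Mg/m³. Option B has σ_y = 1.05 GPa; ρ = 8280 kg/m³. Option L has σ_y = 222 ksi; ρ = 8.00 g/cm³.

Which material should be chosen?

Normalizing units and computing the index:
  option P: σ_y = 1060 MPa, ρ = 7840 kg/m³
  option Y: σ_y = 601.0 MPa, ρ = 1600 kg/m³
  option B: σ_y = 1050 MPa, ρ = 8280 kg/m³
  option L: σ_y = 1531 MPa, ρ = 8000 kg/m³
  option Y: M = 44.5×10⁻³
  option L: M = 16.6×10⁻³
  option P: M = 13.3×10⁻³
  option B: M = 12.5×10⁻³
The maximum is for option Y.

option Y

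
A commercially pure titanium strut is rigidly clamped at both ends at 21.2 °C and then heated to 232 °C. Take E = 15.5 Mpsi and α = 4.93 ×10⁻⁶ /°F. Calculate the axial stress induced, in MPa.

200 MPa

E = 15.5 Mpsi = 106.9 GPa.
α = 4.93×10⁻⁶/°F × 9/5 = 8.87×10⁻⁶/K.
ΔT = 210.8 K. Constrained thermal stress σ = E·α·ΔT = 106.9×10³ MPa × 8.87×10⁻⁶ × 210.8 = 200 MPa (compressive).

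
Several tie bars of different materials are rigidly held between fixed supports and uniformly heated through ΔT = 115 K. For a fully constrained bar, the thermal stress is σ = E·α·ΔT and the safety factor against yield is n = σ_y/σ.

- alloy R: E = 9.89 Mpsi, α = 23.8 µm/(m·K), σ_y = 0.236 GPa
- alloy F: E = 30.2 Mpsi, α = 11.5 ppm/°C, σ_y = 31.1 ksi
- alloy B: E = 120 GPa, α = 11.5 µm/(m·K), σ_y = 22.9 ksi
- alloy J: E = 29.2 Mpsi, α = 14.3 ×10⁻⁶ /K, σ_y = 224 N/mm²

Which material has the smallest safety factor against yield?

Per material, after unit conversion:
  alloy R: E = 68.19, α = 23.8, σ_y = 236.0 → σ = 187 MPa, n = 1.26
  alloy F: E = 208.2, α = 11.5, σ_y = 214.4 → σ = 275 MPa, n = 0.779
  alloy B: E = 120.0, α = 11.5, σ_y = 157.9 → σ = 159 MPa, n = 0.995
  alloy J: E = 201.3, α = 14.3, σ_y = 224.0 → σ = 331 MPa, n = 0.677
The minimum is alloy J at n = 0.677.

alloy J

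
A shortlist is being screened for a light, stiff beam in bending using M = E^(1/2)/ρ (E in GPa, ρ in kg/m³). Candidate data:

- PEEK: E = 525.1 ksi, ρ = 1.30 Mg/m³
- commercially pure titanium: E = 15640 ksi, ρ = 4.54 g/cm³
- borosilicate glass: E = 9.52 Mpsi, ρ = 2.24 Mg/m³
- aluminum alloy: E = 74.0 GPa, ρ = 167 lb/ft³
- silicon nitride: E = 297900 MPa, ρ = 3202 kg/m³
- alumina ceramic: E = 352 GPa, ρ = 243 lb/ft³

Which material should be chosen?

silicon nitride

Normalizing units and computing the index:
  PEEK: E = 3.620 GPa, ρ = 1300 kg/m³
  commercially pure titanium: E = 107.8 GPa, ρ = 4540 kg/m³
  borosilicate glass: E = 65.64 GPa, ρ = 2240 kg/m³
  aluminum alloy: E = 74.00 GPa, ρ = 2675 kg/m³
  silicon nitride: E = 297.9 GPa, ρ = 3202 kg/m³
  alumina ceramic: E = 352.0 GPa, ρ = 3892 kg/m³
  silicon nitride: M = 5.39×10⁻³
  alumina ceramic: M = 4.82×10⁻³
  borosilicate glass: M = 3.62×10⁻³
  aluminum alloy: M = 3.22×10⁻³
  commercially pure titanium: M = 2.29×10⁻³
  PEEK: M = 1.46×10⁻³
The maximum is for silicon nitride.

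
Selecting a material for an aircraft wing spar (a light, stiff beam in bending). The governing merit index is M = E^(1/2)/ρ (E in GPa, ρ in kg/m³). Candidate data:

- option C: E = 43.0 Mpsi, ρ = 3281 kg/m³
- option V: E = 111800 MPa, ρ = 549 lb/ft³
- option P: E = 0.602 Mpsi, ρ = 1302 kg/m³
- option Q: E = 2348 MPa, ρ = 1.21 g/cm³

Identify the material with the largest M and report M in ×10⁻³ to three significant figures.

option C, M = 5.25×10⁻³

After converting to SI:
  option C: E = 296.5 GPa, ρ = 3281 kg/m³
  option V: E = 111.8 GPa, ρ = 8794 kg/m³
  option P: E = 4.151 GPa, ρ = 1302 kg/m³
  option Q: E = 2.348 GPa, ρ = 1210 kg/m³
  option C: M = 5.25×10⁻³
  option P: M = 1.56×10⁻³
  option Q: M = 1.27×10⁻³
  option V: M = 1.20×10⁻³
Highest index: option C.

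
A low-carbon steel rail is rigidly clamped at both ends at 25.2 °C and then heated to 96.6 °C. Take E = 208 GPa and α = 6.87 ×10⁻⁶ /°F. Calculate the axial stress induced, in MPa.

184 MPa

α = 6.87×10⁻⁶/°F × 9/5 = 12.4×10⁻⁶/K.
ΔT = 71.40 K. Constrained thermal stress σ = E·α·ΔT = 208.0×10³ MPa × 12.4×10⁻⁶ × 71.40 = 184 MPa (compressive).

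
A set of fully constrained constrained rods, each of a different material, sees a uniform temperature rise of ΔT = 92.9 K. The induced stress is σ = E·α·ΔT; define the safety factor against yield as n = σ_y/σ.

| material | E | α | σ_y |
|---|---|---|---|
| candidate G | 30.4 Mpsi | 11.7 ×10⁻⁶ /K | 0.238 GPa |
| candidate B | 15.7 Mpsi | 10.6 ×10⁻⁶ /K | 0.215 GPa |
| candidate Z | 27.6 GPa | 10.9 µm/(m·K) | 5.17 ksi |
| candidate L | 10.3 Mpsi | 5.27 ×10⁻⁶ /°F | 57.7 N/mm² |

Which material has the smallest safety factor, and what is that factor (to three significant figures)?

candidate L, n = 0.922

In consistent units (E in GPa, α in ×10⁻⁶/K, σ_y in MPa):
  candidate G: E = 209.6, α = 11.7, σ_y = 238.0 → σ = 228 MPa, n = 1.04
  candidate B: E = 108.2, α = 10.6, σ_y = 215.0 → σ = 107 MPa, n = 2.02
  candidate Z: E = 27.60, α = 10.9, σ_y = 35.65 → σ = 27.9 MPa, n = 1.28
  candidate L: E = 71.02, α = 9.49, σ_y = 57.70 → σ = 62.6 MPa, n = 0.922
Candidate L has the lowest safety factor, n = 0.922.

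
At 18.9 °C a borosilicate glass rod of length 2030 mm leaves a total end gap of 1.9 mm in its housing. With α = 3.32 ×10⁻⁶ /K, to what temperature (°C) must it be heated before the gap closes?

301 °C

α·L₀·ΔT = 1.9 mm ⇒ ΔT = 1.9 / (3.32×10⁻⁶ × 2030.0) = 281.9 K.
T = 18.9 + 281.9 = 300.8 °C.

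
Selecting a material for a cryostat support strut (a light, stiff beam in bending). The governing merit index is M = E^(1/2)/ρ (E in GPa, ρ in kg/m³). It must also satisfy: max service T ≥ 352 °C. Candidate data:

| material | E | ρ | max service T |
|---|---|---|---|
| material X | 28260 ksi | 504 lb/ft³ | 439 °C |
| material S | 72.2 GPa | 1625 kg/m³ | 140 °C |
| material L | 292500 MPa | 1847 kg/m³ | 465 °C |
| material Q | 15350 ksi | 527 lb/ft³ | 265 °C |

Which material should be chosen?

material L

Screen on constraints: max service T ≥ 352 °C. Survivors: material X, material L.
In SI units:
  material X: E = 194.8 GPa, ρ = 8073 kg/m³
  material L: E = 292.5 GPa, ρ = 1847 kg/m³
  material L: M = 9.26×10⁻³
  material X: M = 1.73×10⁻³
Highest index: material L.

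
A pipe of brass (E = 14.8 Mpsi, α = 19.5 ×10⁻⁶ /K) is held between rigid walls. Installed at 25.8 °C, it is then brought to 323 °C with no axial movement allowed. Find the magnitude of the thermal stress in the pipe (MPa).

E = 14.8 Mpsi = 102.0 GPa.
ΔT = 297.2 K. Constrained thermal stress σ = E·α·ΔT = 102.0×10³ MPa × 19.5×10⁻⁶ × 297.2 = 591 MPa (compressive).

591 MPa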